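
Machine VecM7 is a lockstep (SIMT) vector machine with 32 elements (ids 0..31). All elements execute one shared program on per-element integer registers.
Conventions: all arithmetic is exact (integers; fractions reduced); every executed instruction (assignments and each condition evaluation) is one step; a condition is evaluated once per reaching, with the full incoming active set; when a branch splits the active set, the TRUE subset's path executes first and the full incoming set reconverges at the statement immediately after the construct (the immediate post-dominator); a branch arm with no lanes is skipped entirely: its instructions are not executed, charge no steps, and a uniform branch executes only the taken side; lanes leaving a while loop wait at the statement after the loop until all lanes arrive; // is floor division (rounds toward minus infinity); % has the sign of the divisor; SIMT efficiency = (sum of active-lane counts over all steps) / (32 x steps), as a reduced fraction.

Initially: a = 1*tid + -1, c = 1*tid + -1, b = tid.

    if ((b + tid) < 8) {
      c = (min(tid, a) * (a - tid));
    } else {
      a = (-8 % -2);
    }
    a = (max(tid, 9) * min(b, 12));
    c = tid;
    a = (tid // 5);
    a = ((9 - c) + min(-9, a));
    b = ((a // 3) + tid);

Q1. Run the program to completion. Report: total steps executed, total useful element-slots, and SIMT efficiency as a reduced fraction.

Answer: 8 steps, 224 useful, 7/8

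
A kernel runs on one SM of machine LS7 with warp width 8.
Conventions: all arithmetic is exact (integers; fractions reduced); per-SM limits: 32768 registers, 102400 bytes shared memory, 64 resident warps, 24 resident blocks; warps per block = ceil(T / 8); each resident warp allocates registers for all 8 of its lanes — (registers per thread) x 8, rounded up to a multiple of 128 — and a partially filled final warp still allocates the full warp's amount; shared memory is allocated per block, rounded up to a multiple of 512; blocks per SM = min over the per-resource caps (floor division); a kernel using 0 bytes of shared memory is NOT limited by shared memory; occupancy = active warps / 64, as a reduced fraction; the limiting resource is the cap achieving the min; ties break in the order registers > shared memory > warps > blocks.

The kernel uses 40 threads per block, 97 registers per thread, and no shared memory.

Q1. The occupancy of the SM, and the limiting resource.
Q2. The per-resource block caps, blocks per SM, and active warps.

Answer: occupancy 35/64, limited by registers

registers: 7 blocks
shared memory: no limit (kernel uses none)
warps: 12 blocks
blocks: 24 blocks

Answer: 7 blocks, 35 active warps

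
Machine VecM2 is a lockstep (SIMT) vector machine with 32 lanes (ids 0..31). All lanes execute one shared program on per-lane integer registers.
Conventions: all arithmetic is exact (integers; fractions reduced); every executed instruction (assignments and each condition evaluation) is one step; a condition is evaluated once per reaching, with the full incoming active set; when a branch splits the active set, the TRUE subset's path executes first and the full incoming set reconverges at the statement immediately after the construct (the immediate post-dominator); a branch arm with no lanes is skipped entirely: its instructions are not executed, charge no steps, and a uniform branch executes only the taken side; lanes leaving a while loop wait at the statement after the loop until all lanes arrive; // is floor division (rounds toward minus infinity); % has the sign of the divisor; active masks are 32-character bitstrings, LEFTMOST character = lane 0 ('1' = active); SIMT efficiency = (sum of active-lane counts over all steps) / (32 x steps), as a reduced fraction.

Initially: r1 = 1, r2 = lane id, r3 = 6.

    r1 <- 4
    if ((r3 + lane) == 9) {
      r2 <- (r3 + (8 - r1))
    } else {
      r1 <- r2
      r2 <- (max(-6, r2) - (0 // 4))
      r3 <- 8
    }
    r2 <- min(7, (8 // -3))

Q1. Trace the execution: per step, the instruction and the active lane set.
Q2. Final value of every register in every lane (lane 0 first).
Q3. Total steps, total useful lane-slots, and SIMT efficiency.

step 0: r1 <- 4                      11111111111111111111111111111111
step 1: eval ((r3 + lane) == 9)      11111111111111111111111111111111
step 2: r2 <- (r3 + (8 - r1))        00010000000000000000000000000000
step 3: r1 <- r2                     11101111111111111111111111111111
step 4: r2 <- (max(-6, r2) - (0 // 4)) 11101111111111111111111111111111
step 5: r3 <- 8                      11101111111111111111111111111111
step 6: r2 <- min(7, (8 // -3))      11111111111111111111111111111111

Answer: 7 steps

r1: 0,1,2,4,4,5,6,7,8,9,10,11,12,13,14,15,16,17,18,19,20,21,22,23,24,25,26,27,28,29,30,31
r2: -3,-3,-3,-3,-3,-3,-3,-3,-3,-3,-3,-3,-3,-3,-3,-3,-3,-3,-3,-3,-3,-3,-3,-3,-3,-3,-3,-3,-3,-3,-3,-3
r3: 8,8,8,6,8,8,8,8,8,8,8,8,8,8,8,8,8,8,8,8,8,8,8,8,8,8,8,8,8,8,8,8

steps = 7; useful = 190; efficiency = 190/224 = 95/112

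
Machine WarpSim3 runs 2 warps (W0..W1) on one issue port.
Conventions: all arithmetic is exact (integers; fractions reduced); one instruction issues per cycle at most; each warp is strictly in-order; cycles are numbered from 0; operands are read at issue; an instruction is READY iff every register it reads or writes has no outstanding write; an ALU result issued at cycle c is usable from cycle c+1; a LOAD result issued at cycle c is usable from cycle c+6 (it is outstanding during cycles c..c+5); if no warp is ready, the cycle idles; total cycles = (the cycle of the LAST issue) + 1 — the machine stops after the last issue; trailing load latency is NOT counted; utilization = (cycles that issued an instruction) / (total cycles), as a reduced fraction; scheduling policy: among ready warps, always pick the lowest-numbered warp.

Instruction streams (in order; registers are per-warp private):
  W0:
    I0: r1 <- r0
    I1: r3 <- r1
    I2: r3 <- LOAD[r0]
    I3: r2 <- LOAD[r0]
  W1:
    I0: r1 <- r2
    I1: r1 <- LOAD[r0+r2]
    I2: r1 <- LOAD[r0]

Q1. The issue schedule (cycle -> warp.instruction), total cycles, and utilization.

cycle 0: W0.I0
cycle 1: W0.I1
cycle 2: W0.I2
cycle 3: W0.I3
cycle 4: W1.I0
cycle 5: W1.I1
cycle 6: idle
cycle 7: idle
cycle 8: idle
cycle 9: idle
cycle 10: idle
cycle 11: W1.I2

Answer: 12 cycles, utilization 7/12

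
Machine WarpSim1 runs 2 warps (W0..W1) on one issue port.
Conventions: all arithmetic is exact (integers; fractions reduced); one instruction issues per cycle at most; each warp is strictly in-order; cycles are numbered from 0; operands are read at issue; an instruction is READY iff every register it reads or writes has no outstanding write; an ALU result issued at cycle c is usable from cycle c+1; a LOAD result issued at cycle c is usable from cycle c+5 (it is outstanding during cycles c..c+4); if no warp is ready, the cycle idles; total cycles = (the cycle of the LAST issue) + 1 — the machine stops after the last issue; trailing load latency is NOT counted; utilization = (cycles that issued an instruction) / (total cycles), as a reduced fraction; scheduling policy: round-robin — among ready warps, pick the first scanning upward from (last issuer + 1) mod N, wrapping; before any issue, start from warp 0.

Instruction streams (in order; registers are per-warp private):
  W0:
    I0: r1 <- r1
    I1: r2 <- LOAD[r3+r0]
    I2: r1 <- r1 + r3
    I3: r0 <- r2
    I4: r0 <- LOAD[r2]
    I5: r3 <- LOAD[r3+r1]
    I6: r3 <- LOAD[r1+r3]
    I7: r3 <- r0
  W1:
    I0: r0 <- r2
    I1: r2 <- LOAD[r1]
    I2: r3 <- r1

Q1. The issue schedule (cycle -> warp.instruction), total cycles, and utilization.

cycle 0: W0.I0
cycle 1: W1.I0
cycle 2: W0.I1
cycle 3: W1.I1
cycle 4: W0.I2
cycle 5: W1.I2
cycle 6: idle
cycle 7: W0.I3
cycle 8: W0.I4
cycle 9: W0.I5
cycle 10: idle
cycle 11: idle
cycle 12: idle
cycle 13: idle
cycle 14: W0.I6
cycle 15: idle
cycle 16: idle
cycle 17: idle
cycle 18: idle
cycle 19: W0.I7

Answer: 20 cycles, utilization 11/20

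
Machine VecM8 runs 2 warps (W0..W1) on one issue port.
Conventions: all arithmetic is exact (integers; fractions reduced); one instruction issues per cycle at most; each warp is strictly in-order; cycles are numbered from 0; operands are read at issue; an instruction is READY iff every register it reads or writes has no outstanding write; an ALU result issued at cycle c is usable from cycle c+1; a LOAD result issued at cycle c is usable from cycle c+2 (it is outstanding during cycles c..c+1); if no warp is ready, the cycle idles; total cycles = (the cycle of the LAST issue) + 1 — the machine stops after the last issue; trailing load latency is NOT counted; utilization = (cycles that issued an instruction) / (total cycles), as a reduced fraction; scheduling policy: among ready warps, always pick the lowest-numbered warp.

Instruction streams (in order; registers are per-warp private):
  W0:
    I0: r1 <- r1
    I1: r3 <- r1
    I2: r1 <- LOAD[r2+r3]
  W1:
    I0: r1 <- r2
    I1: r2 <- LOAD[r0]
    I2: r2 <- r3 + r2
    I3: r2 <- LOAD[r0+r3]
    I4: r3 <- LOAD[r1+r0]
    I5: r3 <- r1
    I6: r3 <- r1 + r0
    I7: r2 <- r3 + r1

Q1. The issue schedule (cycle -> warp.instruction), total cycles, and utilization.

cycle 0: W0.I0
cycle 1: W0.I1
cycle 2: W0.I2
cycle 3: W1.I0
cycle 4: W1.I1
cycle 5: idle
cycle 6: W1.I2
cycle 7: W1.I3
cycle 8: W1.I4
cycle 9: idle
cycle 10: W1.I5
cycle 11: W1.I6
cycle 12: W1.I7

Answer: 13 cycles, utilization 11/13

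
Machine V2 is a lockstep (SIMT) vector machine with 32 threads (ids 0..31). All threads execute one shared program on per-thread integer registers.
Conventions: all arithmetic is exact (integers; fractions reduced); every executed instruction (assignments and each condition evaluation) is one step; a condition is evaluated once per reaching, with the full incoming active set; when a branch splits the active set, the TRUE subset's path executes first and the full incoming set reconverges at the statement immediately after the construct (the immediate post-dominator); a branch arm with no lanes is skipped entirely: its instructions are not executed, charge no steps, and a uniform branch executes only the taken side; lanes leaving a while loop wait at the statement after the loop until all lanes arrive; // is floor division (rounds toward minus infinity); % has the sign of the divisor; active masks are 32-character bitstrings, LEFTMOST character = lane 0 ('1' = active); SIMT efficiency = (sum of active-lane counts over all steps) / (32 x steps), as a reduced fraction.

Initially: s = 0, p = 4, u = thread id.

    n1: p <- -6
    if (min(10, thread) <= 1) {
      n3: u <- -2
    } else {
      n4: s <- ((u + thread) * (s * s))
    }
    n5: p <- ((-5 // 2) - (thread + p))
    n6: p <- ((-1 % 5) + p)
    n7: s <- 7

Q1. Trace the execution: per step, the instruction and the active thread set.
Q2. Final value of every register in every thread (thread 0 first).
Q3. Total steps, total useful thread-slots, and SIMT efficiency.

step 0: p <- -6                      11111111111111111111111111111111
step 1: eval (min(10, thread) <= 1)  11111111111111111111111111111111
step 2: u <- -2                      11000000000000000000000000000000
step 3: s <- ((u + thread) * (s * s)) 00111111111111111111111111111111
step 4: p <- ((-5 // 2) - (thread + p)) 11111111111111111111111111111111
step 5: p <- ((-1 % 5) + p)          11111111111111111111111111111111
step 6: s <- 7                       11111111111111111111111111111111

Answer: 7 steps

s: 7,7,7,7,7,7,7,7,7,7,7,7,7,7,7,7,7,7,7,7,7,7,7,7,7,7,7,7,7,7,7,7
p: 7,6,5,4,3,2,1,0,-1,-2,-3,-4,-5,-6,-7,-8,-9,-10,-11,-12,-13,-14,-15,-16,-17,-18,-19,-20,-21,-22,-23,-24
u: -2,-2,2,3,4,5,6,7,8,9,10,11,12,13,14,15,16,17,18,19,20,21,22,23,24,25,26,27,28,29,30,31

steps = 7; useful = 192; efficiency = 192/224 = 6/7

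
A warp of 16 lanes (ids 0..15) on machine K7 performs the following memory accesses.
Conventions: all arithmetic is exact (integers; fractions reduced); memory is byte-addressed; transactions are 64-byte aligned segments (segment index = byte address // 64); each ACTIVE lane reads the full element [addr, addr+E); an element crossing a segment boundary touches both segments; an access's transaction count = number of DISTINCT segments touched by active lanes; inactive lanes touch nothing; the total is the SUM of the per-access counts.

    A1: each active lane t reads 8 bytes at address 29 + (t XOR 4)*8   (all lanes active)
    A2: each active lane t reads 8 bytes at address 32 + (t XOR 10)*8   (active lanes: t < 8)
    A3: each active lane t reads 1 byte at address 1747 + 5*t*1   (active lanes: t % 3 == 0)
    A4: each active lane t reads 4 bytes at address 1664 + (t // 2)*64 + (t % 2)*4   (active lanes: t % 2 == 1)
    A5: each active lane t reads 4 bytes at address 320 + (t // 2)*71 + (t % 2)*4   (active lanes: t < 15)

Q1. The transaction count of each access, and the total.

A1: 3 transactions
A2: 2 transactions
A3: 2 transactions
A4: 8 transactions
A5: 8 transactions

Answer: 3,2,2,8,8; total 23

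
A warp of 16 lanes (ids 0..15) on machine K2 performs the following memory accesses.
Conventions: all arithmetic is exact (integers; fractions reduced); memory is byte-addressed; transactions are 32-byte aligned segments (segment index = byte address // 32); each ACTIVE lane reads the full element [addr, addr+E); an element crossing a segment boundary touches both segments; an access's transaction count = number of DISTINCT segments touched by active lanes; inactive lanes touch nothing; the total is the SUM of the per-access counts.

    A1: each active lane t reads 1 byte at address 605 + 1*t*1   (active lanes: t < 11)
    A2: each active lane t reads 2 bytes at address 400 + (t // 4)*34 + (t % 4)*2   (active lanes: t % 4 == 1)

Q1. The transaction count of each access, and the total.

A1: 2 transactions
A2: 4 transactions

Answer: 2,4; total 6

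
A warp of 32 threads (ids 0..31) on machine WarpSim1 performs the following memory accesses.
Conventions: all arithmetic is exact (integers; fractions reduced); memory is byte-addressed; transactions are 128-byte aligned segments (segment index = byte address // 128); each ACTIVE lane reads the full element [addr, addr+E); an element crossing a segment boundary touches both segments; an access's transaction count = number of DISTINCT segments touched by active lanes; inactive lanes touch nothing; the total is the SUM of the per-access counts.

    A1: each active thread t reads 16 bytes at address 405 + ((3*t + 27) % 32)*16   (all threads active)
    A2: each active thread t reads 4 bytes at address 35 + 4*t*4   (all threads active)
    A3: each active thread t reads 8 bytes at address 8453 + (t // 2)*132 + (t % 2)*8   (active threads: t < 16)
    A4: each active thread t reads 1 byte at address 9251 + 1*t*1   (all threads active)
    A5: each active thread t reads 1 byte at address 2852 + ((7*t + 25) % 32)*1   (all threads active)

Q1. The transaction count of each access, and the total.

A1: 5 transactions
A2: 5 transactions
A3: 8 transactions
A4: 1 transaction
A5: 1 transaction

Answer: 5,5,8,1,1; total 20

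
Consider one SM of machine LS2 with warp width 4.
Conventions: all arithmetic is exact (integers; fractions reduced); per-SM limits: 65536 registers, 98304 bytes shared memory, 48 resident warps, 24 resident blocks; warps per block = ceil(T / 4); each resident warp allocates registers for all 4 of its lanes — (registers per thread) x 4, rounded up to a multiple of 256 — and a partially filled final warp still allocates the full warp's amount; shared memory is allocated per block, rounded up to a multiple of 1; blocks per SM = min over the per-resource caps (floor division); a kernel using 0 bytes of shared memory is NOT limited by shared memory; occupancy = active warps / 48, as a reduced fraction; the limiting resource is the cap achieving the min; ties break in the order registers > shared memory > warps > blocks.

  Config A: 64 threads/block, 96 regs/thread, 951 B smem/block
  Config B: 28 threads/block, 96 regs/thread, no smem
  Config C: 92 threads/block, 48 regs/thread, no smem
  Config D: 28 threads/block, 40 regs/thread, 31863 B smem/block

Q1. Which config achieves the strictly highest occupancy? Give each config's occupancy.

occupancies: A 1, B 7/8, C 23/24, D 7/16

Answer: A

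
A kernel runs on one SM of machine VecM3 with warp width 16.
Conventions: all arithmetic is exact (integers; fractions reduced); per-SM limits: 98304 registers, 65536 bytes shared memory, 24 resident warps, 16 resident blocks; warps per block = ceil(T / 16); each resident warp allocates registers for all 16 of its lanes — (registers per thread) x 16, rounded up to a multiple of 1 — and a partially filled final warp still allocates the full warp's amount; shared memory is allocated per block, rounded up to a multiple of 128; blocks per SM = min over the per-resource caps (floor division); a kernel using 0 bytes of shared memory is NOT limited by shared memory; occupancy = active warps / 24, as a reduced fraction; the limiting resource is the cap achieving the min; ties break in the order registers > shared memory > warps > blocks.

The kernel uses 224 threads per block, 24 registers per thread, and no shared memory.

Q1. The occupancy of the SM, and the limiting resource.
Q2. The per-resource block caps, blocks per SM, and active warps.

Answer: occupancy 7/12, limited by warps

registers: 18 blocks
shared memory: no limit (kernel uses none)
warps: 1 block
blocks: 16 blocks

Answer: 1 block, 14 active warps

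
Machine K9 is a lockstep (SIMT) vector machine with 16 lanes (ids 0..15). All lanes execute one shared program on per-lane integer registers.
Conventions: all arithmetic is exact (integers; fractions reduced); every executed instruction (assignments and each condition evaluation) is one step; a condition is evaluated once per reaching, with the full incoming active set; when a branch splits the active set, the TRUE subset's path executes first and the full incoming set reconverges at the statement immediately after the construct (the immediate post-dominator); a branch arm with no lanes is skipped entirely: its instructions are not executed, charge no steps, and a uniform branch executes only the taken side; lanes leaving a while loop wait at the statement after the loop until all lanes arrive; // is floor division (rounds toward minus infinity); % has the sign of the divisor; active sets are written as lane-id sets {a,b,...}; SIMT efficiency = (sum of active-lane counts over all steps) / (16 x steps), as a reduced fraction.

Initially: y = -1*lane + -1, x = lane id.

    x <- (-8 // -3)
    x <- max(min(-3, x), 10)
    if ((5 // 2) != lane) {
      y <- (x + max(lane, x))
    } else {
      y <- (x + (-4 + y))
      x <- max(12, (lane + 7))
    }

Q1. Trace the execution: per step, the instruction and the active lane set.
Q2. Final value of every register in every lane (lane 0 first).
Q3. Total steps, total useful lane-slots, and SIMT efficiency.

step 0: x <- (-8 // -3)              {0,1,2,3,4,5,6,7,8,9,10,11,12,13,14,15}
step 1: x <- max(min(-3, x), 10)     {0,1,2,3,4,5,6,7,8,9,10,11,12,13,14,15}
step 2: eval ((5 // 2) != lane)      {0,1,2,3,4,5,6,7,8,9,10,11,12,13,14,15}
step 3: y <- (x + max(lane, x))      {0,1,3,4,5,6,7,8,9,10,11,12,13,14,15}
step 4: y <- (x + (-4 + y))          {2}
step 5: x <- max(12, (lane + 7))     {2}

Answer: 6 steps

y: 20,20,3,20,20,20,20,20,20,20,20,21,22,23,24,25
x: 10,10,12,10,10,10,10,10,10,10,10,10,10,10,10,10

steps = 6; useful = 65; efficiency = 65/96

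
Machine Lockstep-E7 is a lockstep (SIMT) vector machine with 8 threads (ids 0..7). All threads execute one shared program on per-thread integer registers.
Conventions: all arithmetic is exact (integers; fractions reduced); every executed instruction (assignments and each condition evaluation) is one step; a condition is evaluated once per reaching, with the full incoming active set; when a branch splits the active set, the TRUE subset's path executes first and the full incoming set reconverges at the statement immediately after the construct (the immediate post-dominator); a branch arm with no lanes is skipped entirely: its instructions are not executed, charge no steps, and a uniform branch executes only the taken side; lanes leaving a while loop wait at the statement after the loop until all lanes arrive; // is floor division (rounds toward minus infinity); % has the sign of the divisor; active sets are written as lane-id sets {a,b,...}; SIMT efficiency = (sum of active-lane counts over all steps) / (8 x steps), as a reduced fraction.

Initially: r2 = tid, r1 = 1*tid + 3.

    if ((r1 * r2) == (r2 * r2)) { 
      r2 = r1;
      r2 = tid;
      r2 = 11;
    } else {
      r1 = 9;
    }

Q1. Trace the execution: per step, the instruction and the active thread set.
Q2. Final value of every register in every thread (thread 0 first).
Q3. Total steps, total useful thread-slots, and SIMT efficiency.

step 0: eval ((r1 * r2) == (r2 * r2)) {0,1,2,3,4,5,6,7}
step 1: r2 <- r1                     {0}
step 2: r2 <- tid                    {0}
step 3: r2 <- 11                     {0}
step 4: r1 <- 9                      {1,2,3,4,5,6,7}

Answer: 5 steps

r2: 11,1,2,3,4,5,6,7
r1: 3,9,9,9,9,9,9,9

steps = 5; useful = 18; efficiency = 18/40 = 9/20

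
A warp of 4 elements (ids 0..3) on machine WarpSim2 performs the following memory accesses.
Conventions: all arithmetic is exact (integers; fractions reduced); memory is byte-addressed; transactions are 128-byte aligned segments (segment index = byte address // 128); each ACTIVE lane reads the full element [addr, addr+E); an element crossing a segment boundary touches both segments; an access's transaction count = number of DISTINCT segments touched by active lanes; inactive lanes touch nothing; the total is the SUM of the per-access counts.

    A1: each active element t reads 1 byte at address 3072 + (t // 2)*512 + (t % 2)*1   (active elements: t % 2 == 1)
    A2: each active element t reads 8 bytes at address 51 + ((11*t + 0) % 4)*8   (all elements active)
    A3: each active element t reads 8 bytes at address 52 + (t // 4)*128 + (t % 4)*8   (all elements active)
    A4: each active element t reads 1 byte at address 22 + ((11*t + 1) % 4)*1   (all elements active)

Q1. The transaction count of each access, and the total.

A1: 2 transactions
A2: 1 transaction
A3: 1 transaction
A4: 1 transaction

Answer: 2,1,1,1; total 5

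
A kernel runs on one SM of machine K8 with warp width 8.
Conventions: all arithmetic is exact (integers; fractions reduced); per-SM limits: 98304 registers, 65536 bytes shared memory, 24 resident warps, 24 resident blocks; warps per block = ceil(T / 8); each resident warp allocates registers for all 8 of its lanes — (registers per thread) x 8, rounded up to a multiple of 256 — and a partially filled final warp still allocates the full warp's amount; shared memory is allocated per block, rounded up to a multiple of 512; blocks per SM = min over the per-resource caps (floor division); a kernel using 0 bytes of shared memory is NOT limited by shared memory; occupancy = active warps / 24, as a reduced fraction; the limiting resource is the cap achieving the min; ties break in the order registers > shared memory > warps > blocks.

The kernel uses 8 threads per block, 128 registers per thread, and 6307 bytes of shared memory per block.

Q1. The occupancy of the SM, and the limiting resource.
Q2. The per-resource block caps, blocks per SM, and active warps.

Answer: occupancy 3/8, limited by shared memory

registers: 96 blocks
shared memory: 9 blocks
warps: 24 blocks
blocks: 24 blocks

Answer: 9 blocks, 9 active warps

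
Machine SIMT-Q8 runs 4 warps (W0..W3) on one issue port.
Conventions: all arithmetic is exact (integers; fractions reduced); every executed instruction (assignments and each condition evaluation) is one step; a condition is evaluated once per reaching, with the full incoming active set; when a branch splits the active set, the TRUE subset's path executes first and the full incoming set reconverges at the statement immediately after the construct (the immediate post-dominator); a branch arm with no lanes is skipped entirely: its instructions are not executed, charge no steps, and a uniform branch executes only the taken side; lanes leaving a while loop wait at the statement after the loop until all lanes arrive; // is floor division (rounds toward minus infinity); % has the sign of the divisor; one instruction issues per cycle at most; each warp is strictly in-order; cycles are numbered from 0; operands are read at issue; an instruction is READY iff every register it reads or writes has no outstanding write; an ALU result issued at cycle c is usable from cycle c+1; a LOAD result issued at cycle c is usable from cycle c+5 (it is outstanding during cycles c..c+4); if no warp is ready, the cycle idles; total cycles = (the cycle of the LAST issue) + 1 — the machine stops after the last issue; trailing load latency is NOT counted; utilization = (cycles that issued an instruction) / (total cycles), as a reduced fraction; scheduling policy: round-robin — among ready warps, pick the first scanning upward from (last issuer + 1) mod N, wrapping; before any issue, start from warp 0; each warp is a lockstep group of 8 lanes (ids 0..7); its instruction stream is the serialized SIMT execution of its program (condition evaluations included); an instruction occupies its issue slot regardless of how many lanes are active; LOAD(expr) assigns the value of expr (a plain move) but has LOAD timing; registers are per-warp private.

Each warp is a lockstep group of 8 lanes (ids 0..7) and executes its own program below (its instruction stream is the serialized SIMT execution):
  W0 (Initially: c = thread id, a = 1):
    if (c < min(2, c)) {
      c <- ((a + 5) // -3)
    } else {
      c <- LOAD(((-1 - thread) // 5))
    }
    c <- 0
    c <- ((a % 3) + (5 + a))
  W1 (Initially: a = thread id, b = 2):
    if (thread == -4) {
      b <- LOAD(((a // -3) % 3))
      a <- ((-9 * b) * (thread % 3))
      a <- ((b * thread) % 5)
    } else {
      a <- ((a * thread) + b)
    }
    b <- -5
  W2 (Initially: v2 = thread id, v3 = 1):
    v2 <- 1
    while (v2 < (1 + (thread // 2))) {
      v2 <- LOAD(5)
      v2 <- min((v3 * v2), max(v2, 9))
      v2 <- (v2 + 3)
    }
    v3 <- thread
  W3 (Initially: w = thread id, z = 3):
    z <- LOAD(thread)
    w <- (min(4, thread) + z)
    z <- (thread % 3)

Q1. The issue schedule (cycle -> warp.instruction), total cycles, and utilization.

cycle 0: W0.I0
cycle 1: W1.I0
cycle 2: W2.I0
cycle 3: W3.I0
cycle 4: W0.I1
cycle 5: W1.I1
cycle 6: W2.I1
cycle 7: W1.I2
cycle 8: W2.I2
cycle 9: W3.I1
cycle 10: W0.I2
cycle 11: W3.I2
cycle 12: W0.I3
cycle 13: W2.I3
cycle 14: W2.I4
cycle 15: W2.I5
cycle 16: W2.I6

Answer: 17 cycles, utilization 1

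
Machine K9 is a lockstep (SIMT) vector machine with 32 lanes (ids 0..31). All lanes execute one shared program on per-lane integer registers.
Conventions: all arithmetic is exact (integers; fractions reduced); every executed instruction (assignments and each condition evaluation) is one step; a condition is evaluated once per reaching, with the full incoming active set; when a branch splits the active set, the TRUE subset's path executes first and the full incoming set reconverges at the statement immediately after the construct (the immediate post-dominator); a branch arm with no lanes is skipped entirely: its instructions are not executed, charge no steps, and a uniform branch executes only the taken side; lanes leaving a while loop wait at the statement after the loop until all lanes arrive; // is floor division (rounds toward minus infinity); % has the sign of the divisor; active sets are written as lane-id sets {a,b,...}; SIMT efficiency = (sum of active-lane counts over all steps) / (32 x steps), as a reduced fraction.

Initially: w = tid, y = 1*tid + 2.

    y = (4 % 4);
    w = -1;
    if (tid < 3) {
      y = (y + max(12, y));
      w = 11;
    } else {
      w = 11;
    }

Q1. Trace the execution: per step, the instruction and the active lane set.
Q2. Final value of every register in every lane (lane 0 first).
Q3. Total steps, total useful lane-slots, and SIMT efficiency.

step 0: y <- (4 % 4)                 {0,1,2,3,4,5,6,7,8,9,10,11,12,13,14,15,16,17,18,19,20,21,22,23,24,25,26,27,28,29,30,31}
step 1: w <- -1                      {0,1,2,3,4,5,6,7,8,9,10,11,12,13,14,15,16,17,18,19,20,21,22,23,24,25,26,27,28,29,30,31}
step 2: eval (tid < 3)               {0,1,2,3,4,5,6,7,8,9,10,11,12,13,14,15,16,17,18,19,20,21,22,23,24,25,26,27,28,29,30,31}
step 3: y <- (y + max(12, y))        {0,1,2}
step 4: w <- 11                      {0,1,2}
step 5: w <- 11                      {3,4,5,6,7,8,9,10,11,12,13,14,15,16,17,18,19,20,21,22,23,24,25,26,27,28,29,30,31}

Answer: 6 steps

w: 11,11,11,11,11,11,11,11,11,11,11,11,11,11,11,11,11,11,11,11,11,11,11,11,11,11,11,11,11,11,11,11
y: 12,12,12,0,0,0,0,0,0,0,0,0,0,0,0,0,0,0,0,0,0,0,0,0,0,0,0,0,0,0,0,0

steps = 6; useful = 131; efficiency = 131/192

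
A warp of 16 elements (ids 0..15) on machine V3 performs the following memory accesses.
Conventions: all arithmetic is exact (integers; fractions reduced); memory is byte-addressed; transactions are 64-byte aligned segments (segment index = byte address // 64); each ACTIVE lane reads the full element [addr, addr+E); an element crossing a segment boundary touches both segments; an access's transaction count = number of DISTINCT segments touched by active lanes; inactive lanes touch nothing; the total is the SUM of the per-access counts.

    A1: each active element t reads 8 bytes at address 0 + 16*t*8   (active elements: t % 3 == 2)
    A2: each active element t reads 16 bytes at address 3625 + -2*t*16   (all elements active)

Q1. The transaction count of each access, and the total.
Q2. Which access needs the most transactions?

A1: 5 transactions
A2: 8 transactions

Answer: 5,8; total 13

Answer: A2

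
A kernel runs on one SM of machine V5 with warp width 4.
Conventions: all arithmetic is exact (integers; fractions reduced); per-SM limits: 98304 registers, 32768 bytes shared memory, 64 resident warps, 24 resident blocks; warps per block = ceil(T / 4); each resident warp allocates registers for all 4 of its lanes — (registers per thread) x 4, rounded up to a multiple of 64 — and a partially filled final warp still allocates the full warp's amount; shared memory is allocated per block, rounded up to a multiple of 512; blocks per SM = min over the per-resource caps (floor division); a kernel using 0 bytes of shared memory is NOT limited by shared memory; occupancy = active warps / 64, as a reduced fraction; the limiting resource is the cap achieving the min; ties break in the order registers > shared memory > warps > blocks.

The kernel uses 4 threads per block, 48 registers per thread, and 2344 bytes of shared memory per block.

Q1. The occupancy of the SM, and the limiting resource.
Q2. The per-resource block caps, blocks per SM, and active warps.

Answer: occupancy 3/16, limited by shared memory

registers: 512 blocks
shared memory: 12 blocks
warps: 64 blocks
blocks: 24 blocks

Answer: 12 blocks, 12 active warps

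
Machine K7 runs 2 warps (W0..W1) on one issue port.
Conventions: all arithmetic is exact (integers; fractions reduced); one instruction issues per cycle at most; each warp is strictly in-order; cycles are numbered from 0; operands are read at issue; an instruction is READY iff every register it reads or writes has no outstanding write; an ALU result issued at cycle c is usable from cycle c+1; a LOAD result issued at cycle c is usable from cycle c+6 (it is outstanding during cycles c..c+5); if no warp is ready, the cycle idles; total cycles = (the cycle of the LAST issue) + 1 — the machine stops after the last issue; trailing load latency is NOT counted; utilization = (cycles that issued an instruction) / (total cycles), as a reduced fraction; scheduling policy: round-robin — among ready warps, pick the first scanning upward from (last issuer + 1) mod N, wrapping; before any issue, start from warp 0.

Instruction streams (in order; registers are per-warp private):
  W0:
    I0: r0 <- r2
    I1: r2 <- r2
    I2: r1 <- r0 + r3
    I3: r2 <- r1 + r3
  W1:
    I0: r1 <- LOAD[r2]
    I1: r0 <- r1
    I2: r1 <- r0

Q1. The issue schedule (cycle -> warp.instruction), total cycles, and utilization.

cycle 0: W0.I0
cycle 1: W1.I0
cycle 2: W0.I1
cycle 3: W0.I2
cycle 4: W0.I3
cycle 5: idle
cycle 6: idle
cycle 7: W1.I1
cycle 8: W1.I2

Answer: 9 cycles, utilization 7/9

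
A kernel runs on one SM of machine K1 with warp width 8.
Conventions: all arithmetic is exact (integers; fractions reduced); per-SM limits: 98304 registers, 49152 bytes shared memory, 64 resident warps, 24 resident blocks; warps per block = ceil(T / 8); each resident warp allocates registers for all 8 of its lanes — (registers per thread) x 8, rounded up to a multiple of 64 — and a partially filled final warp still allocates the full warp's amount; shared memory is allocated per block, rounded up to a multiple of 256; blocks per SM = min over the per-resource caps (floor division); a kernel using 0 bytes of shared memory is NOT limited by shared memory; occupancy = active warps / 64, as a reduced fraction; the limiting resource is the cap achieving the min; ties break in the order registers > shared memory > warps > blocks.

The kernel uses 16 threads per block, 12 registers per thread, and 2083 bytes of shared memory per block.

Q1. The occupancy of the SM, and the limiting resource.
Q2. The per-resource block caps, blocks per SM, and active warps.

Answer: occupancy 21/32, limited by shared memory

registers: 384 blocks
shared memory: 21 blocks
warps: 32 blocks
blocks: 24 blocks

Answer: 21 blocks, 42 active warps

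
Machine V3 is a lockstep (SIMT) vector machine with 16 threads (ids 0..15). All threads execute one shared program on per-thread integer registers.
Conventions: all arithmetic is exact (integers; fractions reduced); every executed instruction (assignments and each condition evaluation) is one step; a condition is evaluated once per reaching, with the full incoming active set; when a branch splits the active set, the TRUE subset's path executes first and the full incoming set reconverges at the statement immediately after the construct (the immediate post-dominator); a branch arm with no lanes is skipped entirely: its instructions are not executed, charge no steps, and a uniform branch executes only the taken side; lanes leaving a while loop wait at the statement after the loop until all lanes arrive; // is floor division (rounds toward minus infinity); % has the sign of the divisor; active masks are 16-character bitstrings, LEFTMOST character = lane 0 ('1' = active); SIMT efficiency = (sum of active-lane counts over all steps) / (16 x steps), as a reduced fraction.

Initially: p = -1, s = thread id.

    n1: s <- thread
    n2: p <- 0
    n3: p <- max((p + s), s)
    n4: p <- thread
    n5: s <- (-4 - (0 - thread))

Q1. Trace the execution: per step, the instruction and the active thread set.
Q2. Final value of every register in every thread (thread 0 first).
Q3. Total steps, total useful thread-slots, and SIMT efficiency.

step 0: s <- thread                  1111111111111111
step 1: p <- 0                       1111111111111111
step 2: p <- max((p + s), s)         1111111111111111
step 3: p <- thread                  1111111111111111
step 4: s <- (-4 - (0 - thread))     1111111111111111

Answer: 5 steps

p: 0,1,2,3,4,5,6,7,8,9,10,11,12,13,14,15
s: -4,-3,-2,-1,0,1,2,3,4,5,6,7,8,9,10,11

steps = 5; useful = 80; efficiency = 80/80 = 1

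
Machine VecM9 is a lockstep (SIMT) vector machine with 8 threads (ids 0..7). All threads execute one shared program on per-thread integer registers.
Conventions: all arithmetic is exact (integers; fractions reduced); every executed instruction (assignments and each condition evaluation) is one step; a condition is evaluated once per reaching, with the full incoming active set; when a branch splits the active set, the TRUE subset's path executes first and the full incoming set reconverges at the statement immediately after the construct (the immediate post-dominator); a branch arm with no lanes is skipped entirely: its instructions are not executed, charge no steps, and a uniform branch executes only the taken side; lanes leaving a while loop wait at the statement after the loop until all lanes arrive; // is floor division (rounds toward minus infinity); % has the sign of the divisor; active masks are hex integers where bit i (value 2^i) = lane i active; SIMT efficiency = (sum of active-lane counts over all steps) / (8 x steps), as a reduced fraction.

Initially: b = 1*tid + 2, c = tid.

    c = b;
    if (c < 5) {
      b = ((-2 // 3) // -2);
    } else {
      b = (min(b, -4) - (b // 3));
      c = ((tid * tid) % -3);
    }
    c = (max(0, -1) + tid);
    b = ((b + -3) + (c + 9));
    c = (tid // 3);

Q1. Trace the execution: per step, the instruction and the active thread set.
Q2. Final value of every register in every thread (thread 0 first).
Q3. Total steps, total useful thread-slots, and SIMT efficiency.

step 0: c <- b                       0xff
step 1: eval (c < 5)                 0xff
step 2: b <- ((-2 // 3) // -2)       0x07
step 3: b <- (min(b, -4) - (b // 3)) 0xf8
step 4: c <- ((tid * tid) % -3)      0xf8
step 5: c <- (max(0, -1) + tid)      0xff
step 6: b <- ((b + -3) + (c + 9))    0xff
step 7: c <- (tid // 3)              0xff

Answer: 8 steps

b: 6,7,8,4,4,5,6,6
c: 0,0,0,1,1,1,2,2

steps = 8; useful = 53; efficiency = 53/64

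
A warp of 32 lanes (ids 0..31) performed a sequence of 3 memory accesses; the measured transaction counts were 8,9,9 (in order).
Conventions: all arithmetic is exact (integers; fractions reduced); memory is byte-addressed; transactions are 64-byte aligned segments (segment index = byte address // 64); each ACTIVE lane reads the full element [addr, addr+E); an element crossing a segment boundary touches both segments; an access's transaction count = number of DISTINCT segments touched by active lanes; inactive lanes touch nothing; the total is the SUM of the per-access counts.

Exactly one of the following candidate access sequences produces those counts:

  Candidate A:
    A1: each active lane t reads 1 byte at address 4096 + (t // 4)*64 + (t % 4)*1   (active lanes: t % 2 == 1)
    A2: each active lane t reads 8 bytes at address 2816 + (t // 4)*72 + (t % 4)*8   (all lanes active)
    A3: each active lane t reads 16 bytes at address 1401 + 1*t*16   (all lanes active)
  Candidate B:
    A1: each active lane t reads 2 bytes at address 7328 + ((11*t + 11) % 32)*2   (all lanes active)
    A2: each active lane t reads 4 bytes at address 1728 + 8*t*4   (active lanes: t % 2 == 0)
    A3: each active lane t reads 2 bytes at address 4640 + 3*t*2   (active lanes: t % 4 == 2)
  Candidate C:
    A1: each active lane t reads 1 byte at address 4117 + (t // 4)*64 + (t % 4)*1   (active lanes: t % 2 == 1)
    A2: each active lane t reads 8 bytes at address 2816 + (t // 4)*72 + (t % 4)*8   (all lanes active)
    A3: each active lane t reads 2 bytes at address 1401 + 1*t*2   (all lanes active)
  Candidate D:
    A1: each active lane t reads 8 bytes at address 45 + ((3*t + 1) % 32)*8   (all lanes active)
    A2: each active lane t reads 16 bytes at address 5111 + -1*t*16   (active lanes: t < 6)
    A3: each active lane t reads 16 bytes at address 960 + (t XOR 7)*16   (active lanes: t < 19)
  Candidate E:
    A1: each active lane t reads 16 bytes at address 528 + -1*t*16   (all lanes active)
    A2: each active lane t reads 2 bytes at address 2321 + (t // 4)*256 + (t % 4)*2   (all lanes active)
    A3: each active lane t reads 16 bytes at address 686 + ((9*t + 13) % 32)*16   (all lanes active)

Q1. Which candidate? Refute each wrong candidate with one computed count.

B: A1 gives 2 transactions, not 8
C: A3 gives 2 transactions, not 9
D: A1 gives 5 transactions, not 8
E: A1 gives 9 transactions, not 8
A: all counts match (8,9,9)

Answer: A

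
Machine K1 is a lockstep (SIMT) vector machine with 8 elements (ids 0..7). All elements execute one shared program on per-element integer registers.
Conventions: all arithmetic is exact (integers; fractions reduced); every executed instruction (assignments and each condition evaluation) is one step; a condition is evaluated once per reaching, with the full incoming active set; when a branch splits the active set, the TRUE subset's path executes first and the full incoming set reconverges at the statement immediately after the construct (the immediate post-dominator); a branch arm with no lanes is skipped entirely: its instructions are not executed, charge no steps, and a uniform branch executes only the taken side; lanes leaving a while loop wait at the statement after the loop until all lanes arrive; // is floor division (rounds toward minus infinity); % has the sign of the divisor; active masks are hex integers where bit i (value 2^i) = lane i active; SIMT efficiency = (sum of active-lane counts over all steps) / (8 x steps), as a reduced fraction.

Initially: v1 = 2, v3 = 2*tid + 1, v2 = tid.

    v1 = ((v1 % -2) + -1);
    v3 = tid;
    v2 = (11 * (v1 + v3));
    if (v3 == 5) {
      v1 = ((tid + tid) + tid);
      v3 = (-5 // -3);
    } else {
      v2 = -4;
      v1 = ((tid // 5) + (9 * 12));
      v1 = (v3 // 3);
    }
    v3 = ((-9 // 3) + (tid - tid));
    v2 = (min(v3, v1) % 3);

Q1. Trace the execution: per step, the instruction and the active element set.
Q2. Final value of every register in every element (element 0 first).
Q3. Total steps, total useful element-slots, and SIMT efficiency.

step 0: v1 <- ((v1 % -2) + -1)       0xff
step 1: v3 <- tid                    0xff
step 2: v2 <- (11 * (v1 + v3))       0xff
step 3: eval (v3 == 5)               0xff
step 4: v1 <- ((tid + tid) + tid)    0x20
step 5: v3 <- (-5 // -3)             0x20
step 6: v2 <- -4                     0xdf
step 7: v1 <- ((tid // 5) + (9 * 12)) 0xdf
step 8: v1 <- (v3 // 3)              0xdf
step 9: v3 <- ((-9 // 3) + (tid - tid)) 0xff
step 10: v2 <- (min(v3, v1) % 3)      0xff

Answer: 11 steps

v1: 0,0,0,1,1,15,2,2
v3: -3,-3,-3,-3,-3,-3,-3,-3
v2: 0,0,0,0,0,0,0,0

steps = 11; useful = 71; efficiency = 71/88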